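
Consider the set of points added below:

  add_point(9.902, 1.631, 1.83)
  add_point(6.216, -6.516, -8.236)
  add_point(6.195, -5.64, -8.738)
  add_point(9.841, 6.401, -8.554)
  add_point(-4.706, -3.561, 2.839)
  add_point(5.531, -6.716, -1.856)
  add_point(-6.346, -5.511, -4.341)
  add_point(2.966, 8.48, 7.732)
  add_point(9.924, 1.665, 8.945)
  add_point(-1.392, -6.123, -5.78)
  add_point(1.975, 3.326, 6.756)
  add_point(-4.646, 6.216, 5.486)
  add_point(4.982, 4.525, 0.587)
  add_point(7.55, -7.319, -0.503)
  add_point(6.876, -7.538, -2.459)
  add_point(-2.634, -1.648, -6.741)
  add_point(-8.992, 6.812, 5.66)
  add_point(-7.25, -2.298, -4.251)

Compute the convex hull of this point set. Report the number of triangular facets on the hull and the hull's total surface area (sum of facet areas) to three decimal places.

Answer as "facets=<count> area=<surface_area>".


Points on the hull: [0, 1, 2, 3, 4, 6, 7, 8, 9, 13, 14, 15, 16, 17] (14 of 18).

Area of each hull facet:
  f1: (p4, p8, p16) → 96.4884
  f2: (p7, p8, p16) → 47.2446
  f3: (p7, p3, p16) → 106.6774
  f4: (p7, p3, p8) → 84.7558
  f5: (p0, p3, p8) → 17.1462
  f6: (p13, p4, p8) → 85.8877
  f7: (p13, p0, p8) → 32.8759
  f8: (p13, p0, p3) → 53.7530
  f9: (p6, p4, p16) → 40.7879
  f10: (p6, p13, p14) → 12.6706
  f11: (p6, p13, p4) → 50.1520
  f12: (p17, p3, p16) → 133.3503
  f13: (p17, p6, p16) → 16.1783
  f14: (p1, p13, p14) → 2.1286
  f15: (p1, p3, p2) → 3.6650
  f16: (p1, p13, p3) → 52.7778
  f17: (p15, p3, p2) → 61.7070
  f18: (p15, p17, p3) → 20.7032
  f19: (p15, p6, p2) → 26.8447
  f20: (p15, p17, p6) → 8.7472
  f21: (p9, p6, p2) → 4.1756
  f22: (p9, p1, p2) → 4.0251
  f23: (p9, p6, p14) → 14.3533
  f24: (p9, p1, p14) → 23.2174
Σ area = 1000.313

Euler: V−E+F = 14−36+24 = 2.

facets=24 area=1000.313


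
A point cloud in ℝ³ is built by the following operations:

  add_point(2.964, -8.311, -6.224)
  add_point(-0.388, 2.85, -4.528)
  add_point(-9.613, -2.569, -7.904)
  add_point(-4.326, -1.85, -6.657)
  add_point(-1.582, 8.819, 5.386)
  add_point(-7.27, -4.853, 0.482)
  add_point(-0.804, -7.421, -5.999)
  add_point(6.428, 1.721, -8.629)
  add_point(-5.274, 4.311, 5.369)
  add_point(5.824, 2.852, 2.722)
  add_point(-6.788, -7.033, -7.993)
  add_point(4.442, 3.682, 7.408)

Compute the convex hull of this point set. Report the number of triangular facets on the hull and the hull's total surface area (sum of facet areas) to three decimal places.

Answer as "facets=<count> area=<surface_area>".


10 of the 12 inputs are extreme points: [0, 1, 2, 4, 5, 7, 8, 9, 10, 11].

Per-facet area ½‖(b−a)×(c−a)‖:
  f1: (p1, p7, p2) → 39.6324
  f2: (p1, p4, p2) → 59.2273
  f3: (p1, p4, p7) → 37.5910
  f4: (p10, p7, p2) → 41.9034
  f5: (p10, p0, p7) → 53.7291
  f6: (p10, p5, p2) → 22.3823
  f7: (p10, p5, p0) → 43.6299
  f8: (p9, p4, p7) → 52.4650
  f9: (p9, p0, p7) → 61.4969
  f10: (p8, p4, p2) → 38.7120
  f11: (p8, p5, p2) → 45.9660
  f12: (p11, p5, p0) → 99.7241
  f13: (p11, p9, p0) → 27.3649
  f14: (p11, p8, p5) → 51.2613
  f15: (p11, p9, p4) → 20.1860
  f16: (p11, p8, p4) → 23.8020
Σ area = 719.074

Check V−E+F: 10 − 24 + 16 = 2.

facets=16 area=719.074


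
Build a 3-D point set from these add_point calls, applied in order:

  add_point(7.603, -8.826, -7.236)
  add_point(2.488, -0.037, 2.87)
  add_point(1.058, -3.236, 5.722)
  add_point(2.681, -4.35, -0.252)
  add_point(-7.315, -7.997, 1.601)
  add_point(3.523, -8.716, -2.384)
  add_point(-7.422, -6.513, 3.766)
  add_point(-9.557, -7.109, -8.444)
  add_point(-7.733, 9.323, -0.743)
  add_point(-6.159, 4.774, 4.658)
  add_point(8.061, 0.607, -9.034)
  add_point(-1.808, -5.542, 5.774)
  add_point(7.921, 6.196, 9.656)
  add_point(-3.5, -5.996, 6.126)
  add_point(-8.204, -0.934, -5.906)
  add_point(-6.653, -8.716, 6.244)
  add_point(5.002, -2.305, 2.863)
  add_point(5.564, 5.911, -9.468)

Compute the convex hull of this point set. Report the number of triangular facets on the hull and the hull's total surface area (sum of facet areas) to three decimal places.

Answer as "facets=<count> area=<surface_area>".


13 of the 18 inputs are extreme points: [0, 2, 5, 6, 7, 8, 9, 10, 11, 12, 14, 15, 17].

Area of each hull facet:
  f1: (p0, p10, p7) → 82.9346
  f2: (p0, p12, p10) → 93.2886
  f3: (p17, p10, p7) → 56.5406
  f4: (p17, p12, p10) → 56.2853
  f5: (p17, p12, p8) → 141.0900
  f6: (p9, p12, p8) → 49.9191
  f7: (p15, p0, p7) → 125.3229
  f8: (p15, p9, p12) → 101.5882
  f9: (p14, p8, p7) → 6.8568
  f10: (p14, p17, p7) → 47.0900
  f11: (p14, p17, p8) → 85.8821
  f12: (p5, p0, p12) → 58.6744
  f13: (p5, p15, p0) → 7.1237
  f14: (p6, p8, p7) → 99.5280
  f15: (p6, p15, p7) → 14.5655
  f16: (p6, p9, p8) → 34.6755
  f17: (p6, p15, p9) → 16.0734
  f18: (p11, p15, p12) → 19.6239
  f19: (p11, p5, p15) → 28.1231
  f20: (p2, p5, p12) → 52.4057
  f21: (p2, p11, p12) → 9.3849
  f22: (p2, p11, p5) → 18.3810
Σ area = 1205.357

Check V−E+F: 13 − 33 + 22 = 2.

facets=22 area=1205.357


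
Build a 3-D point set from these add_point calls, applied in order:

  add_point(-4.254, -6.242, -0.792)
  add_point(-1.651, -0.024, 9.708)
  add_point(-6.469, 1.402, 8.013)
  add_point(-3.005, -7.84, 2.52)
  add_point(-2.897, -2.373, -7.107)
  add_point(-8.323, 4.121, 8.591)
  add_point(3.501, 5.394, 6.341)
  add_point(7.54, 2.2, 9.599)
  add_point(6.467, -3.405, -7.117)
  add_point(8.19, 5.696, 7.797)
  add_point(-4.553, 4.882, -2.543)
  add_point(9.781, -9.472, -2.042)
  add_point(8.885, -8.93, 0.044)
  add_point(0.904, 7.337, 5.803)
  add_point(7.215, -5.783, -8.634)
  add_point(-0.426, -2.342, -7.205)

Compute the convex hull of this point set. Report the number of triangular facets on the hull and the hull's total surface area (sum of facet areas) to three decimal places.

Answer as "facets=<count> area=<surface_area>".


facets=26 area=892.810

Hull vertices (15/16): indices [0, 1, 2, 3, 4, 5, 7, 8, 9, 10, 11, 12, 13, 14, 15].

Per-facet area ½‖(b−a)×(c−a)‖:
  f1: (p0, p14, p11) → 54.1424
  f2: (p10, p13, p5) → 49.1573
  f3: (p9, p13, p5) → 27.3400
  f4: (p9, p7, p5) → 31.9004
  f5: (p9, p10, p13) → 29.8283
  f6: (p9, p14, p11) → 72.3578
  f7: (p9, p7, p11) → 31.8624
  f8: (p3, p0, p11) → 26.4945
  f9: (p3, p0, p5) → 27.8766
  f10: (p4, p0, p14) → 40.2635
  f11: (p4, p0, p5) → 53.4053
  f12: (p4, p10, p5) → 44.4923
  f13: (p8, p9, p14) → 13.9431
  f14: (p8, p9, p10) → 111.2532
  f15: (p12, p7, p11) → 10.5351
  f16: (p12, p3, p11) → 11.6276
  f17: (p2, p3, p5) → 7.3912
  f18: (p15, p4, p14) → 4.5898
  f19: (p15, p4, p10) → 10.5771
  f20: (p15, p8, p14) → 9.4511
  f21: (p15, p8, p10) → 28.0593
  f22: (p1, p12, p7) → 69.4201
  f23: (p1, p12, p3) → 65.0656
  f24: (p1, p2, p3) → 28.1295
  f25: (p1, p7, p5) → 27.0515
  f26: (p1, p2, p5) → 6.5952
Σ area = 892.810

Check V−E+F: 15 − 39 + 26 = 2.


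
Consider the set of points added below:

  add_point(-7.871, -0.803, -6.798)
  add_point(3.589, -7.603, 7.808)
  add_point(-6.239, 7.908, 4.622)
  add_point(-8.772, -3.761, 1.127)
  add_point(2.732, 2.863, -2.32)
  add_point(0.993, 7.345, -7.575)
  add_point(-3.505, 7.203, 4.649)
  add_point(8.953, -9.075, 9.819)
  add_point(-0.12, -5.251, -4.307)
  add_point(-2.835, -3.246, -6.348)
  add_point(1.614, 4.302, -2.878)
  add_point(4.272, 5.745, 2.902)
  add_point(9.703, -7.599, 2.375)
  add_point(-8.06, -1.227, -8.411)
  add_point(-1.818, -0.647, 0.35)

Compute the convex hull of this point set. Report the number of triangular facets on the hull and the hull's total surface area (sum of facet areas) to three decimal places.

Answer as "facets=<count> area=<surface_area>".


facets=18 area=866.020

11 of the 15 inputs are extreme points: [1, 2, 3, 5, 6, 7, 8, 9, 11, 12, 13].

Triangle areas on the boundary:
  f1: (p13, p2, p3) → 61.5447
  f2: (p5, p13, p2) → 84.9974
  f3: (p8, p13, p3) → 43.2946
  f4: (p8, p7, p12) → 40.0852
  f5: (p8, p5, p12) → 76.4481
  f6: (p1, p2, p3) → 90.4846
  f7: (p1, p7, p2) → 36.8576
  f8: (p1, p8, p3) → 64.7857
  f9: (p1, p8, p7) → 29.7160
  f10: (p11, p5, p2) → 59.4593
  f11: (p11, p5, p12) → 78.1806
  f12: (p11, p7, p12) → 54.6572
  f13: (p9, p5, p13) → 33.7543
  f14: (p9, p8, p13) → 3.5560
  f15: (p9, p8, p5) → 21.3206
  f16: (p6, p7, p2) → 19.2137
  f17: (p6, p11, p2) → 2.6795
  f18: (p6, p11, p7) → 64.9842
Σ area = 866.020

Euler characteristic 11−27+18 = 2 ✓


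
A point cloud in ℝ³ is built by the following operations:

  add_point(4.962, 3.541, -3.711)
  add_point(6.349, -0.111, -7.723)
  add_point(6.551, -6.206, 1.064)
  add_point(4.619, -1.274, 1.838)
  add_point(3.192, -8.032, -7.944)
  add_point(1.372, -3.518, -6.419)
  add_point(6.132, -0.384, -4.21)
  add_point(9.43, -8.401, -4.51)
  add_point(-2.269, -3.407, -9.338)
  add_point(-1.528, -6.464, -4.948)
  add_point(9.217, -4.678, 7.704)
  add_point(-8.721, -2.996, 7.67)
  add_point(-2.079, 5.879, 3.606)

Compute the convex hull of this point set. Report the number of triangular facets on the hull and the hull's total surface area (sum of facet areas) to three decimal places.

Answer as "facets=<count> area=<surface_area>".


Hull vertices (9/13): indices [0, 1, 4, 7, 8, 9, 10, 11, 12].

Triangle areas on the boundary:
  f1: (p8, p12, p11) → 92.7572
  f2: (p10, p7, p11) → 114.9404
  f3: (p10, p12, p11) → 92.7585
  f4: (p4, p7, p11) → 71.3986
  f5: (p1, p10, p7) → 59.9586
  f6: (p1, p4, p7) → 29.1196
  f7: (p1, p4, p8) → 29.5942
  f8: (p9, p8, p11) → 35.1651
  f9: (p9, p4, p11) → 19.7401
  f10: (p9, p4, p8) → 15.4891
  f11: (p0, p8, p12) → 59.8222
  f12: (p0, p1, p8) → 26.0204
  f13: (p0, p10, p12) → 74.6143
  f14: (p0, p1, p10) → 40.8480
Σ area = 762.226

Check V−E+F: 9 − 21 + 14 = 2.

facets=14 area=762.226


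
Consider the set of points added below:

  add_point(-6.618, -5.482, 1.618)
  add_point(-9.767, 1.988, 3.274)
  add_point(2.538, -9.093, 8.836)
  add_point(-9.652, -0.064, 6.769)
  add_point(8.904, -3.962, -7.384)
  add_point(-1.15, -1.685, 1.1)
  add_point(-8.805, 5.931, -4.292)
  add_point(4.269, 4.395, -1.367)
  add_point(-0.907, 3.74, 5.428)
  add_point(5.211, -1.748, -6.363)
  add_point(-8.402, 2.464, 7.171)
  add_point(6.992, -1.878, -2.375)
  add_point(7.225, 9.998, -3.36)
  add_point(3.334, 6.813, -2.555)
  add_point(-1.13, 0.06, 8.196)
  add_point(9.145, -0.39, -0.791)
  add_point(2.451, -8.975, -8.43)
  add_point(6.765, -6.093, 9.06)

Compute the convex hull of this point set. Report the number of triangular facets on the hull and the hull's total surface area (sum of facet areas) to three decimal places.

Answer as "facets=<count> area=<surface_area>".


Hull vertices (13/18): indices [0, 1, 2, 3, 4, 6, 8, 10, 12, 14, 15, 16, 17].

Area of each hull facet:
  f1: (p17, p12, p15) → 48.9565
  f2: (p4, p12, p15) → 39.5739
  f3: (p4, p17, p15) → 37.6669
  f4: (p4, p17, p16) → 68.7692
  f5: (p4, p6, p12) → 119.9543
  f6: (p4, p6, p16) → 78.7373
  f7: (p10, p6, p1) → 12.0639
  f8: (p10, p6, p12) → 99.2290
  f9: (p2, p17, p16) → 44.7495
  f10: (p8, p17, p12) → 86.3617
  f11: (p8, p10, p12) → 31.6481
  f12: (p0, p2, p16) → 84.5219
  f13: (p0, p6, p1) → 34.8337
  f14: (p0, p6, p16) → 91.1226
  f15: (p14, p8, p17) → 20.0227
  f16: (p14, p8, p10) → 17.0870
  f17: (p14, p2, p17) → 24.9438
  f18: (p14, p2, p10) → 29.1399
  f19: (p3, p2, p10) → 21.5430
  f20: (p3, p0, p2) → 48.9735
  f21: (p3, p10, p1) → 5.4809
  f22: (p3, p0, p1) → 16.0260
Σ area = 1061.405

Check V−E+F: 13 − 33 + 22 = 2.

facets=22 area=1061.405


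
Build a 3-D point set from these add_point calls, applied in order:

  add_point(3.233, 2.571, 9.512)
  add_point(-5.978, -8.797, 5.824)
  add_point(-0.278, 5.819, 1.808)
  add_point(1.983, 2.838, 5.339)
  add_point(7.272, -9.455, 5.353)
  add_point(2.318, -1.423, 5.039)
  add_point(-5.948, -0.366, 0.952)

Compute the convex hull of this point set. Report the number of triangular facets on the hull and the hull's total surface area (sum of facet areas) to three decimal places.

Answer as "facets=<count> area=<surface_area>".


facets=8 area=376.523

6 of the 7 inputs are extreme points: [0, 1, 2, 3, 4, 6].

Facet areas (half cross-product norm):
  f1: (p0, p4, p1) → 82.7497
  f2: (p6, p4, p1) → 64.6154
  f3: (p6, p2, p4) → 69.2459
  f4: (p6, p0, p1) → 62.2098
  f5: (p6, p0, p2) → 38.1059
  f6: (p3, p2, p4) → 24.3556
  f7: (p3, p0, p4) → 28.7761
  f8: (p3, p0, p2) → 6.4642
Σ area = 376.523

Euler: V−E+F = 6−12+8 = 2.


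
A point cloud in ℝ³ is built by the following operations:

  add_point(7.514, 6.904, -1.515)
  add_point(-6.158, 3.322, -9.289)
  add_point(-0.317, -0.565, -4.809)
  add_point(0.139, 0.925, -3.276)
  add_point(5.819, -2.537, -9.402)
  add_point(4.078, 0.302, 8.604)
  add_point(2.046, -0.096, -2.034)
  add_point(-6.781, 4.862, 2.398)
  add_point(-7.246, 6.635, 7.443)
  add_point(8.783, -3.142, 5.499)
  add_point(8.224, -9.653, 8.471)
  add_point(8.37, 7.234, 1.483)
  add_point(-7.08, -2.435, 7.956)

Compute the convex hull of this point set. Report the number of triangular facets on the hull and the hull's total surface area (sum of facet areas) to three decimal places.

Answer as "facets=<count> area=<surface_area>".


Hull vertices (9/13): indices [0, 1, 4, 5, 8, 9, 10, 11, 12].

Triangle areas on the boundary:
  f1: (p4, p11, p9) → 77.6584
  f2: (p5, p11, p8) → 70.4836
  f3: (p5, p11, p9) → 34.5473
  f4: (p5, p12, p8) → 51.0362
  f5: (p0, p11, p8) → 26.1306
  f6: (p0, p4, p11) → 13.4158
  f7: (p1, p12, p8) → 76.8888
  f8: (p1, p12, p4) → 120.9196
  f9: (p1, p0, p8) → 122.3320
  f10: (p1, p0, p4) → 80.8204
  f11: (p10, p5, p9) → 23.1163
  f12: (p10, p5, p12) → 61.3238
  f13: (p10, p4, p9) → 49.3625
  f14: (p10, p12, p4) → 156.7106
Σ area = 964.746

Check V−E+F: 9 − 21 + 14 = 2.

facets=14 area=964.746


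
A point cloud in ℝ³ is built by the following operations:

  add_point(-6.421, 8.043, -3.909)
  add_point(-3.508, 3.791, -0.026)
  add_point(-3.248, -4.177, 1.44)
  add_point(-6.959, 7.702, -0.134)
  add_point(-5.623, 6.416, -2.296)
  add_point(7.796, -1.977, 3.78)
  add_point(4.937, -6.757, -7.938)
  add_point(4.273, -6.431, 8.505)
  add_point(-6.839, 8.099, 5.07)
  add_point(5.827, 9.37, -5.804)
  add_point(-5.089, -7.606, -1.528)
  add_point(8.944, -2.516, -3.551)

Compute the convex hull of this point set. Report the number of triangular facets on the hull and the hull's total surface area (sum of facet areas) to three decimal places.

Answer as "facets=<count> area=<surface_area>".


facets=14 area=856.093

Extreme-point indices: [0, 3, 5, 6, 7, 8, 9, 10, 11] — 9 of 12 on the boundary.

Facet areas (half cross-product norm):
  f1: (p6, p7, p11) → 48.5179
  f2: (p6, p7, p10) → 80.7234
  f3: (p5, p7, p11) → 20.6423
  f4: (p9, p6, p11) → 43.3896
  f5: (p9, p5, p11) → 46.3574
  f6: (p0, p10, p3) → 29.6358
  f7: (p0, p6, p10) → 94.4508
  f8: (p0, p9, p6) → 100.5480
  f9: (p8, p9, p5) → 116.3406
  f10: (p8, p5, p7) → 65.4933
  f11: (p8, p0, p3) → 2.3089
  f12: (p8, p0, p9) → 54.9247
  f13: (p8, p10, p3) → 39.8840
  f14: (p8, p7, p10) → 112.8765
Σ area = 856.093

Euler characteristic 9−21+14 = 2 ✓


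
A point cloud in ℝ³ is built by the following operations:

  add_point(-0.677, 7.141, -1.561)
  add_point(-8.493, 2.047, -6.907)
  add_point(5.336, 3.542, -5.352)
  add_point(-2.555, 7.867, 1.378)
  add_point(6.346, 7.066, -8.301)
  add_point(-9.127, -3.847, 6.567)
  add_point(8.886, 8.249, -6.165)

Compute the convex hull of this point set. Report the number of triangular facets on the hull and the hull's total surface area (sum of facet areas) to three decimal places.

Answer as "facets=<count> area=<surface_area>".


Hull vertices (6/7): indices [1, 2, 3, 4, 5, 6].

Triangle areas on the boundary:
  f1: (p2, p6, p5) → 36.0355
  f2: (p2, p4, p6) → 8.2854
  f3: (p2, p1, p5) → 103.0011
  f4: (p2, p1, p4) → 32.0997
  f5: (p3, p6, p5) → 78.8219
  f6: (p3, p1, p5) → 78.1703
  f7: (p3, p4, p6) → 23.2026
  f8: (p3, p1, p4) → 75.6423
Σ area = 435.259

Euler characteristic 6−12+8 = 2 ✓

facets=8 area=435.259


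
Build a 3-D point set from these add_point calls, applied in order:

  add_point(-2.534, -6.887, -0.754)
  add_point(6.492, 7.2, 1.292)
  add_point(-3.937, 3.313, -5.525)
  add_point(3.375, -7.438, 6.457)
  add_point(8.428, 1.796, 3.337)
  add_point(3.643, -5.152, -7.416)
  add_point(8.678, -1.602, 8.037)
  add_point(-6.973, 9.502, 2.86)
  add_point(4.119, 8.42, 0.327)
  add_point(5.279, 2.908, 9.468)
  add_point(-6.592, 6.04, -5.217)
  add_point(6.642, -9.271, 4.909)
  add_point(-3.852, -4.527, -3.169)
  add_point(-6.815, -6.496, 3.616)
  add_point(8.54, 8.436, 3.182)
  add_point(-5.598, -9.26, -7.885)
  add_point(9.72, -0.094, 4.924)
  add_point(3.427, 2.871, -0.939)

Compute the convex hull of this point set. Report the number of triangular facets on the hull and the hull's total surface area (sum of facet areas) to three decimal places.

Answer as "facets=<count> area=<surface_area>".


Points on the hull: [3, 5, 6, 7, 8, 9, 10, 11, 13, 14, 15, 16] (12 of 18).

Area of each hull facet:
  f1: (p10, p8, p7) → 48.2118
  f2: (p5, p11, p16) → 62.9660
  f3: (p5, p11, p15) → 66.9983
  f4: (p5, p10, p15) → 73.8361
  f5: (p5, p10, p8) → 87.2922
  f6: (p6, p11, p16) → 15.2787
  f7: (p13, p11, p15) → 81.9239
  f8: (p13, p9, p7) → 109.8017
  f9: (p13, p10, p7) → 65.9795
  f10: (p13, p10, p15) → 84.7671
  f11: (p14, p5, p16) → 63.9717
  f12: (p14, p5, p8) → 39.2803
  f13: (p14, p6, p16) → 13.3830
  f14: (p14, p6, p9) → 26.0563
  f15: (p14, p8, p7) → 21.6299
  f16: (p14, p9, p7) → 66.5237
  f17: (p3, p13, p11) → 15.1295
  f18: (p3, p13, p9) → 57.3878
  f19: (p3, p6, p11) → 16.1642
  f20: (p3, p6, p9) → 22.8242
Σ area = 1039.406

Euler: V−E+F = 12−30+20 = 2.

facets=20 area=1039.406


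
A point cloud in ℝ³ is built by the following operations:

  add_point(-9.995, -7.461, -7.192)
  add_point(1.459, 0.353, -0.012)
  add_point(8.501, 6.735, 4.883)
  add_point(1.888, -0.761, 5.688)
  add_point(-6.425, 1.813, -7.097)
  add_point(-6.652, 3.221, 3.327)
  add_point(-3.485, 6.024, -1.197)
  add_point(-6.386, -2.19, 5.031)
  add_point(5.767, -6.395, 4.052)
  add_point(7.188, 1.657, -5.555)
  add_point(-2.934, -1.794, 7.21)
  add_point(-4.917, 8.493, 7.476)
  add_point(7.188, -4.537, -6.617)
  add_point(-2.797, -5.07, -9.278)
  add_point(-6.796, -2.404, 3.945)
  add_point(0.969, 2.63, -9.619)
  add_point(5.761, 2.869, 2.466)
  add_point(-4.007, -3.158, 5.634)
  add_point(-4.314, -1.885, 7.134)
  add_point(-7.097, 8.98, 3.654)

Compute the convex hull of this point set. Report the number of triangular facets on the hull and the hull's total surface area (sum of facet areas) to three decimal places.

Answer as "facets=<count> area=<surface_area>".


facets=26 area=997.371

Points on the hull: [0, 2, 4, 7, 8, 9, 10, 11, 12, 13, 14, 15, 17, 18, 19] (15 of 20).

Area of each hull facet:
  f1: (p15, p19, p2) → 117.2927
  f2: (p4, p19, p0) → 55.4440
  f3: (p4, p15, p0) → 35.1977
  f4: (p4, p15, p19) → 49.0934
  f5: (p13, p15, p0) → 24.5788
  f6: (p13, p12, p0) → 22.6714
  f7: (p13, p12, p15) → 39.4150
  f8: (p9, p15, p2) → 37.3409
  f9: (p9, p12, p2) → 29.9159
  f10: (p9, p12, p15) → 23.5276
  f11: (p11, p19, p2) → 28.7783
  f12: (p11, p7, p19) → 24.1974
  f13: (p11, p7, p18) → 15.3788
  f14: (p8, p12, p0) → 94.4996
  f15: (p8, p12, p2) → 72.7392
  f16: (p14, p19, p0) → 66.8855
  f17: (p14, p7, p0) → 1.7878
  f18: (p14, p7, p19) → 6.6487
  f19: (p10, p11, p2) → 68.5412
  f20: (p10, p11, p18) → 7.2029
  f21: (p10, p8, p2) → 66.6196
  f22: (p10, p8, p18) → 4.3645
  f23: (p17, p8, p0) → 76.0922
  f24: (p17, p8, p18) → 9.2207
  f25: (p17, p7, p0) → 17.3645
  f26: (p17, p7, p18) → 2.5728
Σ area = 997.371

Check V−E+F: 15 − 39 + 26 = 2.


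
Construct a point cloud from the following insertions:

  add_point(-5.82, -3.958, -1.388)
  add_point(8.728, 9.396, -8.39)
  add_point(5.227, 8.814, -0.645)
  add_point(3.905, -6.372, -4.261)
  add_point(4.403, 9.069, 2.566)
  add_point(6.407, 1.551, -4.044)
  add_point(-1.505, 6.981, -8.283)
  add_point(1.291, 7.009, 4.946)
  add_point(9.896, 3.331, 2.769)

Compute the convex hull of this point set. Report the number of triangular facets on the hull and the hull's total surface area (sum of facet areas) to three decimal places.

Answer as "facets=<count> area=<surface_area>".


Points on the hull: [0, 1, 3, 4, 6, 7, 8] (7 of 9).

Area of each hull facet:
  f1: (p7, p8, p0) → 69.6860
  f2: (p3, p8, p0) → 69.4358
  f3: (p3, p1, p8) → 84.3888
  f4: (p6, p7, p0) → 83.3017
  f5: (p6, p3, p0) → 68.8116
  f6: (p6, p3, p1) → 77.8179
  f7: (p4, p7, p8) → 17.4220
  f8: (p4, p1, p8) → 45.7718
  f9: (p4, p6, p7) → 27.6836
  f10: (p4, p6, p1) → 57.4768
Σ area = 601.796

Check V−E+F: 7 − 15 + 10 = 2.

facets=10 area=601.796


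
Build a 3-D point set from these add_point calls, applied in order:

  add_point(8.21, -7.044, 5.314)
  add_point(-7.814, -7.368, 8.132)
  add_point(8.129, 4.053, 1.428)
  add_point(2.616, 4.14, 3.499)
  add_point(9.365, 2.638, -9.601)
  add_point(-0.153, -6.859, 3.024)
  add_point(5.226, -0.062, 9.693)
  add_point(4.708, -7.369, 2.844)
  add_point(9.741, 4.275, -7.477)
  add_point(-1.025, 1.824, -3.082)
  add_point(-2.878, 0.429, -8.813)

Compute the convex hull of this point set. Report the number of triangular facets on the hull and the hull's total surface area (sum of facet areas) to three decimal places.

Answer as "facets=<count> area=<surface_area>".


facets=18 area=752.891

Extreme-point indices: [0, 1, 2, 3, 4, 5, 6, 7, 8, 9, 10] — 11 of 11 on the boundary.

Triangle areas on the boundary:
  f1: (p0, p7, p1) → 24.8225
  f2: (p0, p6, p1) → 65.1797
  f3: (p5, p7, p1) → 12.2264
  f4: (p5, p10, p1) → 61.6227
  f5: (p5, p10, p7) → 33.8380
  f6: (p4, p10, p8) → 16.5572
  f7: (p4, p10, p7) → 93.6611
  f8: (p4, p0, p8) → 22.8653
  f9: (p4, p0, p7) → 35.3056
  f10: (p3, p10, p8) → 78.0531
  f11: (p3, p6, p1) → 59.2082
  f12: (p2, p3, p8) → 22.8959
  f13: (p2, p3, p6) → 23.3238
  f14: (p2, p0, p8) → 49.9120
  f15: (p2, p0, p6) → 41.6431
  f16: (p9, p10, p1) → 45.5186
  f17: (p9, p3, p1) → 61.4464
  f18: (p9, p3, p10) → 4.8107
Σ area = 752.891

Euler: V−E+F = 11−27+18 = 2.


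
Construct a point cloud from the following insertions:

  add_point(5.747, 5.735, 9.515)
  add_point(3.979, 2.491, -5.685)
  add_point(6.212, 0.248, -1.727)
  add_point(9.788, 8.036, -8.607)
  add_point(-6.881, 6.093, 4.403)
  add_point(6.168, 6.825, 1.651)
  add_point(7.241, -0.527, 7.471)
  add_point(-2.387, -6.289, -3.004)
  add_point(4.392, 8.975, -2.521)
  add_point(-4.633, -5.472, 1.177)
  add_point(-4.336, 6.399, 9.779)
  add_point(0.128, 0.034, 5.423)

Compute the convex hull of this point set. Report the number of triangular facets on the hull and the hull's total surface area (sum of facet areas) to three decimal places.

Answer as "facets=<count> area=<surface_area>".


facets=16 area=723.897

10 of the 12 inputs are extreme points: [0, 1, 2, 3, 4, 6, 7, 8, 9, 10].

Facet areas (half cross-product norm):
  f1: (p1, p3, p4) → 54.1373
  f2: (p1, p7, p4) → 78.8540
  f3: (p1, p7, p3) → 9.6459
  f4: (p8, p3, p4) → 23.6506
  f5: (p8, p10, p4) → 40.1387
  f6: (p9, p7, p4) → 25.8718
  f7: (p9, p10, p4) → 35.5771
  f8: (p9, p6, p7) → 34.4322
  f9: (p9, p6, p10) → 87.3878
  f10: (p2, p7, p3) → 47.3754
  f11: (p2, p6, p3) → 39.0833
  f12: (p2, p6, p7) → 49.9106
  f13: (p0, p6, p10) → 32.6768
  f14: (p0, p8, p10) → 63.0526
  f15: (p0, p6, p3) → 61.5374
  f16: (p0, p8, p3) → 40.5655
Σ area = 723.897

Check V−E+F: 10 − 24 + 16 = 2.


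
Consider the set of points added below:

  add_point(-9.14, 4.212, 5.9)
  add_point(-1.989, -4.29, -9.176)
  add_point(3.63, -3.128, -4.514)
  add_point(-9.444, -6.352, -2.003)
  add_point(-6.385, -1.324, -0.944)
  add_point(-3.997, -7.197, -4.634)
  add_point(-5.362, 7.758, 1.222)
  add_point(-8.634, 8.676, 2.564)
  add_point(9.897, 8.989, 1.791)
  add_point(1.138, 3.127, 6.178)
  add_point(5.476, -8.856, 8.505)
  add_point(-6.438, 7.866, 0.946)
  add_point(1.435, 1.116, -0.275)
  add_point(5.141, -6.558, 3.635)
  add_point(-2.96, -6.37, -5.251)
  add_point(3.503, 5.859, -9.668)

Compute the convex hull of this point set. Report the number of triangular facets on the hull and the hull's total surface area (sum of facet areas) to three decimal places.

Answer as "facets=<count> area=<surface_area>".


11 of the 16 inputs are extreme points: [0, 1, 2, 3, 5, 7, 8, 9, 10, 13, 15].

Triangle areas on the boundary:
  f1: (p0, p10, p3) → 117.6337
  f2: (p9, p10, p8) → 70.8343
  f3: (p9, p0, p8) → 42.2312
  f4: (p9, p0, p10) → 60.3074
  f5: (p7, p0, p3) → 35.4054
  f6: (p7, p1, p3) → 82.9271
  f7: (p7, p1, p15) → 98.3963
  f8: (p7, p15, p8) → 112.2350
  f9: (p7, p0, p8) → 51.4685
  f10: (p5, p10, p3) → 48.8644
  f11: (p5, p1, p3) → 14.2991
  f12: (p5, p1, p10) → 40.9592
  f13: (p2, p1, p15) → 37.6259
  f14: (p2, p15, p8) → 68.0592
  f15: (p13, p10, p8) → 38.5187
  f16: (p13, p2, p8) → 66.7057
  f17: (p13, p1, p10) → 19.4201
  f18: (p13, p2, p1) → 25.4538
Σ area = 1031.345

Check V−E+F: 11 − 27 + 18 = 2.

facets=18 area=1031.345


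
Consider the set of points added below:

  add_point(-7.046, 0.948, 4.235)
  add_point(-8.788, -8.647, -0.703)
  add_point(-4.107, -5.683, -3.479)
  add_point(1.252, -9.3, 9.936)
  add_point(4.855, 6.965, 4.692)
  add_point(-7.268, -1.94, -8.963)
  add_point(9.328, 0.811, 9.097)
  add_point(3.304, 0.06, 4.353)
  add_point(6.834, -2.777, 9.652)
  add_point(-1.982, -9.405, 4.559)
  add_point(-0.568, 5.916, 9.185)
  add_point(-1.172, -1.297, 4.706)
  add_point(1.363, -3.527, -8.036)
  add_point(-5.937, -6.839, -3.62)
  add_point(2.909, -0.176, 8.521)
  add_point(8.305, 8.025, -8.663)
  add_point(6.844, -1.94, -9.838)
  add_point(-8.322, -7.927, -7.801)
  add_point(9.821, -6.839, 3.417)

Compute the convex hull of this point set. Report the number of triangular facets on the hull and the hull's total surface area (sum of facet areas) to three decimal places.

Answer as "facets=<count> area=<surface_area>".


Extreme-point indices: [0, 1, 3, 4, 5, 6, 8, 9, 10, 15, 16, 17, 18] — 13 of 19 on the boundary.

Facet areas (half cross-product norm):
  f1: (p16, p15, p18) → 71.7779
  f2: (p17, p16, p18) → 118.5177
  f3: (p6, p15, p18) → 88.7449
  f4: (p5, p16, p15) → 71.0118
  f5: (p5, p17, p16) → 43.0269
  f6: (p5, p17, p1) → 21.1410
  f7: (p9, p17, p18) → 79.8211
  f8: (p9, p3, p18) → 34.4736
  f9: (p9, p17, p1) → 25.5285
  f10: (p9, p3, p1) → 10.1829
  f11: (p4, p10, p15) → 28.8544
  f12: (p4, p6, p15) → 55.4496
  f13: (p4, p6, p10) → 31.2811
  f14: (p8, p3, p18) → 34.2037
  f15: (p8, p6, p18) → 17.5646
  f16: (p8, p3, p10) → 48.4619
  f17: (p8, p6, p10) → 24.3141
  f18: (p0, p10, p15) → 95.1328
  f19: (p0, p5, p15) → 123.6070
  f20: (p0, p5, p1) → 57.2618
  f21: (p0, p3, p1) → 73.4059
  f22: (p0, p3, p10) → 66.7949
Σ area = 1220.558

Euler characteristic 13−33+22 = 2 ✓

facets=22 area=1220.558


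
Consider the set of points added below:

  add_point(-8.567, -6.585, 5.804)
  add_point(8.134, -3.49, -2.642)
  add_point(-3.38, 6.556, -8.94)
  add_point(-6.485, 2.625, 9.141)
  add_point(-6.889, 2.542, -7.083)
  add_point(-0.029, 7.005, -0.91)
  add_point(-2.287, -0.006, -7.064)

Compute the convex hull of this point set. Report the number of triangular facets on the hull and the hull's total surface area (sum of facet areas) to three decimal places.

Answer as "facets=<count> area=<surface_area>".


Extreme-point indices: [0, 1, 2, 3, 4, 5, 6] — 7 of 7 on the boundary.

Area of each hull facet:
  f1: (p3, p1, p0) → 93.3518
  f2: (p5, p2, p1) → 58.2475
  f3: (p5, p3, p1) → 84.4411
  f4: (p5, p3, p2) → 47.5071
  f5: (p6, p1, p0) → 93.0432
  f6: (p6, p2, p1) → 34.9709
  f7: (p4, p6, p0) → 41.0167
  f8: (p4, p6, p2) → 14.5546
  f9: (p4, p3, p0) → 76.3362
  f10: (p4, p3, p2) → 43.5600
Σ area = 587.029

Check V−E+F: 7 − 15 + 10 = 2.

facets=10 area=587.029


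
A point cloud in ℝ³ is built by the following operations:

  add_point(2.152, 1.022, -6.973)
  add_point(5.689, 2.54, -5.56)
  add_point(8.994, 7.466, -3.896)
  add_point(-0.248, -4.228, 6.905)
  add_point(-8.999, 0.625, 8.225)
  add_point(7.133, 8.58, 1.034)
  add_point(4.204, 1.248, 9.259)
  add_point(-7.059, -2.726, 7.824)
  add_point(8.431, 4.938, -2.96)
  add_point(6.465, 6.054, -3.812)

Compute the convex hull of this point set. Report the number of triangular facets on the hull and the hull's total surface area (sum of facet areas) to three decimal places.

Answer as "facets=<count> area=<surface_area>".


facets=16 area=508.607

Extreme-point indices: [0, 1, 2, 3, 4, 5, 6, 7, 8, 9] — 10 of 10 on the boundary.

Per-facet area ½‖(b−a)×(c−a)‖:
  f1: (p9, p0, p4) → 69.2126
  f2: (p9, p0, p2) → 5.8681
  f3: (p7, p0, p4) → 34.2419
  f4: (p7, p0, p3) → 51.7949
  f5: (p7, p6, p4) → 23.0733
  f6: (p7, p6, p3) → 24.1962
  f7: (p1, p0, p2) → 6.6155
  f8: (p1, p0, p3) → 30.7737
  f9: (p5, p6, p4) → 73.5566
  f10: (p5, p6, p2) → 24.1845
  f11: (p5, p9, p4) → 53.2864
  f12: (p5, p9, p2) → 7.5992
  f13: (p8, p6, p3) → 49.7518
  f14: (p8, p1, p3) → 34.4073
  f15: (p8, p6, p2) → 14.4514
  f16: (p8, p1, p2) → 5.5934
Σ area = 508.607

Euler characteristic 10−24+16 = 2 ✓


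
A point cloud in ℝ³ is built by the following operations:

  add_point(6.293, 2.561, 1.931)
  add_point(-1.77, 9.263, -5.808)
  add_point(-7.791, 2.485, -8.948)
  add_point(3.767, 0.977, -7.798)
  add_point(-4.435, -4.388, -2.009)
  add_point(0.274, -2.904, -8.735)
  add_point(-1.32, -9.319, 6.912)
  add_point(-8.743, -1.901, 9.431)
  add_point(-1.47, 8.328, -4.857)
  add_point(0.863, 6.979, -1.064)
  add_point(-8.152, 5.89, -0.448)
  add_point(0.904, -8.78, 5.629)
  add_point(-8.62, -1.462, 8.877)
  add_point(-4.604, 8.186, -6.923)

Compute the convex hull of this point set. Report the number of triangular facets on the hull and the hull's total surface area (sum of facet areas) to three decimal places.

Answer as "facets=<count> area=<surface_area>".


facets=20 area=780.056

Hull vertices (12/14): indices [0, 1, 2, 3, 4, 5, 6, 7, 9, 10, 11, 13].

Per-facet area ½‖(b−a)×(c−a)‖:
  f1: (p6, p0, p7) → 80.1795
  f2: (p4, p6, p7) → 54.4188
  f3: (p4, p2, p7) → 59.8099
  f4: (p4, p5, p6) → 35.8341
  f5: (p4, p5, p2) → 37.8749
  f6: (p11, p6, p0) → 12.8207
  f7: (p11, p5, p6) → 17.6962
  f8: (p9, p0, p7) → 63.1746
  f9: (p9, p1, p0) → 11.3952
  f10: (p10, p2, p7) → 49.9943
  f11: (p10, p9, p7) → 56.4478
  f12: (p10, p9, p1) → 25.1733
  f13: (p3, p11, p0) → 66.5605
  f14: (p3, p11, p5) → 41.0426
  f15: (p3, p1, p0) → 50.8707
  f16: (p3, p5, p2) → 25.4625
  f17: (p13, p10, p2) → 25.8271
  f18: (p13, p10, p1) → 12.2032
  f19: (p13, p3, p2) → 37.0143
  f20: (p13, p3, p1) → 16.2555
Σ area = 780.056

Check V−E+F: 12 − 30 + 20 = 2.


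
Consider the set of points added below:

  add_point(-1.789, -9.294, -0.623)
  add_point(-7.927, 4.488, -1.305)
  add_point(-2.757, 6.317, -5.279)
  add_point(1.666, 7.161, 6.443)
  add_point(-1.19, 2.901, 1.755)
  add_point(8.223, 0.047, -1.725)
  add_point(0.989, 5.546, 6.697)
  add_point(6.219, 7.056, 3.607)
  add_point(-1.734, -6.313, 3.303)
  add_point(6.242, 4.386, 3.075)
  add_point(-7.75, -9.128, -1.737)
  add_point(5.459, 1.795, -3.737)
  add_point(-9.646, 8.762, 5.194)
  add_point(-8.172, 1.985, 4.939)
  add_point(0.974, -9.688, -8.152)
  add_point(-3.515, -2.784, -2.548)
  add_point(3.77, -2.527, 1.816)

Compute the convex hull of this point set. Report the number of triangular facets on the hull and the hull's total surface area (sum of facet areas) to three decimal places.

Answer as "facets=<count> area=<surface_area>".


facets=26 area=833.391

Points on the hull: [0, 1, 2, 3, 5, 6, 7, 8, 9, 10, 11, 12, 13, 14, 16] (15 of 17).

Area of each hull facet:
  f1: (p10, p2, p14) → 85.3402
  f2: (p11, p14, p5) → 25.1323
  f3: (p11, p2, p14) → 62.0887
  f4: (p1, p2, p12) → 23.3838
  f5: (p1, p10, p12) → 44.7782
  f6: (p1, p10, p2) → 44.7701
  f7: (p7, p11, p2) → 42.9693
  f8: (p7, p2, p12) → 79.0890
  f9: (p7, p11, p5) → 16.9762
  f10: (p13, p10, p12) → 22.7821
  f11: (p13, p8, p10) → 44.1685
  f12: (p13, p6, p12) → 34.2021
  f13: (p13, p8, p6) → 51.3775
  f14: (p0, p14, p5) → 52.7377
  f15: (p0, p10, p14) → 24.0126
  f16: (p0, p8, p10) → 14.8046
  f17: (p3, p6, p12) → 9.8863
  f18: (p3, p7, p12) → 19.2707
  f19: (p3, p7, p6) → 4.3853
  f20: (p9, p7, p5) → 5.8786
  f21: (p9, p7, p6) → 8.4452
  f22: (p16, p0, p5) → 22.9013
  f23: (p16, p0, p8) → 16.6226
  f24: (p16, p9, p5) → 19.8176
  f25: (p16, p8, p6) → 33.4171
  f26: (p16, p9, p6) → 24.1530
Σ area = 833.391

Euler: V−E+F = 15−39+26 = 2.


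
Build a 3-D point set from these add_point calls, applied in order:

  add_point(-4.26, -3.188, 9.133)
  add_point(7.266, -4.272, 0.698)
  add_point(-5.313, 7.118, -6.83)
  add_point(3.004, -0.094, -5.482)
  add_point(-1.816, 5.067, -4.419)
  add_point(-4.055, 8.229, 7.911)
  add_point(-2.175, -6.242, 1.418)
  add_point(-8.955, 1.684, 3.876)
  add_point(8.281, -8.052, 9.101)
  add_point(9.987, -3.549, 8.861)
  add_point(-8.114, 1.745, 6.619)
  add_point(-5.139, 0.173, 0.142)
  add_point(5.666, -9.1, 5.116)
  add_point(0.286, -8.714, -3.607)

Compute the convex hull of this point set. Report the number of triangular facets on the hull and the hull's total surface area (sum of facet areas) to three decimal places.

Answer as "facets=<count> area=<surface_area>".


Hull vertices (13/14): indices [0, 1, 2, 3, 4, 5, 6, 7, 8, 9, 10, 12, 13].

Area of each hull facet:
  f1: (p2, p5, p7) → 56.9671
  f2: (p13, p2, p7) → 94.8633
  f3: (p0, p5, p9) → 81.8466
  f4: (p3, p13, p2) → 46.6616
  f5: (p10, p5, p7) → 10.5068
  f6: (p10, p0, p7) → 8.3368
  f7: (p10, p0, p5) → 25.3354
  f8: (p6, p13, p7) → 21.9766
  f9: (p6, p0, p7) → 35.7813
  f10: (p8, p0, p9) → 32.4254
  f11: (p4, p3, p9) → 55.3929
  f12: (p4, p3, p2) → 11.3548
  f13: (p4, p5, p9) → 115.1238
  f14: (p4, p2, p5) → 29.4909
  f15: (p12, p8, p0) → 29.7877
  f16: (p12, p6, p13) → 27.6465
  f17: (p12, p6, p0) → 39.0098
  f18: (p1, p3, p13) → 35.3275
  f19: (p1, p12, p13) → 30.6728
  f20: (p1, p3, p9) → 22.4710
  f21: (p1, p8, p9) → 20.6029
  f22: (p1, p12, p8) → 15.8987
Σ area = 847.480

Check V−E+F: 13 − 33 + 22 = 2.

facets=22 area=847.480


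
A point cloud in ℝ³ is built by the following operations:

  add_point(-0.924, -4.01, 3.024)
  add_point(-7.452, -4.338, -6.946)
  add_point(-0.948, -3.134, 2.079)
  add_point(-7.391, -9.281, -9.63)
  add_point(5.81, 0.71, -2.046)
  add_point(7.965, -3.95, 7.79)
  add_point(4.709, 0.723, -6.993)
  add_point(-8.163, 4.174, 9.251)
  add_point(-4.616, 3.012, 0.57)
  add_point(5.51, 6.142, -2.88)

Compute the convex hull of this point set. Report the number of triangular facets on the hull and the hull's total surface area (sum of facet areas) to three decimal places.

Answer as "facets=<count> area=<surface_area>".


facets=14 area=744.163

9 of the 10 inputs are extreme points: [0, 1, 3, 4, 5, 6, 7, 8, 9].

Per-facet area ½‖(b−a)×(c−a)‖:
  f1: (p9, p5, p7) → 124.0421
  f2: (p6, p3, p5) → 125.1076
  f3: (p0, p5, p7) → 61.0768
  f4: (p0, p3, p7) → 87.5931
  f5: (p0, p3, p5) → 48.5307
  f6: (p1, p3, p7) → 28.6507
  f7: (p1, p6, p3) → 35.0240
  f8: (p1, p6, p9) → 41.1539
  f9: (p4, p9, p5) → 25.3084
  f10: (p4, p6, p5) → 11.7434
  f11: (p4, p6, p9) → 13.7620
  f12: (p8, p9, p7) → 42.4871
  f13: (p8, p1, p7) → 40.3879
  f14: (p8, p1, p9) → 59.2949
Σ area = 744.163

Euler characteristic 9−21+14 = 2 ✓


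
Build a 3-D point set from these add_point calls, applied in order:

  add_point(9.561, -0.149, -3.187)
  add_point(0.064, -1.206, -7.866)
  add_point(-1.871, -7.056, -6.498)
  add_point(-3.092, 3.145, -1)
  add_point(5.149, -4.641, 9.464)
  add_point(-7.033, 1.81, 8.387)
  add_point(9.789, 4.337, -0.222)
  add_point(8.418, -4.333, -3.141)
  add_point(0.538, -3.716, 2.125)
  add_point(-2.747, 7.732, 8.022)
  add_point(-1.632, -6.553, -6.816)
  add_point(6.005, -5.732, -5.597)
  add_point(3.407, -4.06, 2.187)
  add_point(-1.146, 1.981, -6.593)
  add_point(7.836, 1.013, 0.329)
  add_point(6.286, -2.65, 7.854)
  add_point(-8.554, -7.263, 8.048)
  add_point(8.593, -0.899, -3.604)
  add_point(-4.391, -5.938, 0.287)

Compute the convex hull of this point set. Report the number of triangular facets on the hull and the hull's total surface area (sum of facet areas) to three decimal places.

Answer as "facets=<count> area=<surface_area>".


Hull vertices (14/19): indices [0, 1, 2, 3, 4, 5, 6, 7, 9, 10, 11, 13, 15, 16].

Facet areas (half cross-product norm):
  f1: (p15, p9, p6) → 74.7681
  f2: (p15, p4, p9) → 18.6014
  f3: (p11, p4, p16) → 105.8659
  f4: (p5, p3, p9) → 34.8268
  f5: (p5, p4, p16) → 60.4788
  f6: (p5, p4, p9) → 50.1411
  f7: (p13, p5, p16) → 74.0397
  f8: (p13, p5, p3) → 10.0522
  f9: (p13, p9, p6) → 91.3146
  f10: (p13, p3, p9) → 13.1943
  f11: (p0, p11, p1) → 27.4850
  f12: (p0, p13, p6) → 30.7383
  f13: (p0, p13, p1) → 19.3281
  f14: (p0, p15, p6) → 29.9654
  f15: (p2, p11, p16) → 61.1783
  f16: (p2, p13, p16) → 72.4605
  f17: (p7, p15, p4) → 13.4663
  f18: (p7, p0, p15) → 24.4770
  f19: (p7, p11, p4) → 21.3944
  f20: (p7, p0, p11) → 6.8490
  f21: (p10, p11, p1) → 20.6877
  f22: (p10, p2, p11) → 2.3157
  f23: (p10, p13, p1) → 7.8245
  f24: (p10, p2, p13) → 1.6772
Σ area = 873.130

Euler characteristic 14−36+24 = 2 ✓

facets=24 area=873.130


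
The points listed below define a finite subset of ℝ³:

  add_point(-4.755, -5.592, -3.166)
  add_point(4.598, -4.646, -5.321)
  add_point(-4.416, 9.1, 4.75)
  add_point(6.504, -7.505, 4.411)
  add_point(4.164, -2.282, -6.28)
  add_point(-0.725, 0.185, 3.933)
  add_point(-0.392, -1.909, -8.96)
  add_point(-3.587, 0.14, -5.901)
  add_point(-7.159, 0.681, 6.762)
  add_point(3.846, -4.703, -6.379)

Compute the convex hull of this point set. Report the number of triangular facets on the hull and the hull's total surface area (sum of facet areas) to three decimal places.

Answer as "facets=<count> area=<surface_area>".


facets=14 area=536.882

Points on the hull: [0, 1, 2, 3, 4, 6, 7, 8, 9] (9 of 10).

Area of each hull facet:
  f1: (p2, p3, p8) → 71.8668
  f2: (p0, p3, p8) → 80.1306
  f3: (p4, p2, p3) → 107.5784
  f4: (p4, p6, p2) → 47.2518
  f5: (p7, p6, p2) → 20.9058
  f6: (p7, p0, p6) → 15.7388
  f7: (p7, p2, p8) → 57.7789
  f8: (p7, p0, p8) → 38.5881
  f9: (p9, p4, p6) → 6.4621
  f10: (p9, p0, p3) → 52.3723
  f11: (p9, p0, p6) → 22.9140
  f12: (p1, p4, p3) → 10.3327
  f13: (p1, p9, p3) → 3.3921
  f14: (p1, p9, p4) → 1.5692
Σ area = 536.882

Check V−E+F: 9 − 21 + 14 = 2.


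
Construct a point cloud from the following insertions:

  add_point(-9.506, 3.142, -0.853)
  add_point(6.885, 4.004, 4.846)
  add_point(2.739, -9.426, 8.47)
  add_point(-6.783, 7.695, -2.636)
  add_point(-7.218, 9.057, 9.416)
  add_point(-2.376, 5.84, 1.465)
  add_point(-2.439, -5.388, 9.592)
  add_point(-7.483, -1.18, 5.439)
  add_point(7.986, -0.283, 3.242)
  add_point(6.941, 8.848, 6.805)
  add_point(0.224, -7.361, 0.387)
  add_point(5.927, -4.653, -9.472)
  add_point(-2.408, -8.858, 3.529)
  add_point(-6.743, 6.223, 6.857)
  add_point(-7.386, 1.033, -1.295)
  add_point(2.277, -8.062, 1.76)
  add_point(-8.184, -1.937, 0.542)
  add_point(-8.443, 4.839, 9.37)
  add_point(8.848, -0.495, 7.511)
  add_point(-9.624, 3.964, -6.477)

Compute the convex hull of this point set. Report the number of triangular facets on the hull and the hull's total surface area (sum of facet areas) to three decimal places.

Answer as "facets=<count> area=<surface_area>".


facets=26 area=1122.669

Extreme-point indices: [0, 2, 3, 4, 6, 7, 8, 9, 11, 12, 15, 16, 17, 18, 19] — 15 of 20 on the boundary.

Per-facet area ½‖(b−a)×(c−a)‖:
  f1: (p11, p2, p18) → 94.3190
  f2: (p12, p11, p19) → 128.2226
  f3: (p6, p2, p18) → 36.1428
  f4: (p6, p4, p18) → 94.5370
  f5: (p6, p12, p2) → 20.7706
  f6: (p9, p4, p18) → 67.4931
  f7: (p15, p11, p2) → 15.6601
  f8: (p15, p12, p2) → 16.5419
  f9: (p15, p12, p11) → 24.0333
  f10: (p17, p4, p19) → 34.8303
  f11: (p17, p6, p4) → 18.9395
  f12: (p8, p11, p18) → 10.9343
  f13: (p8, p9, p18) → 20.5801
  f14: (p8, p9, p11) → 52.6209
  f15: (p3, p11, p19) → 54.6441
  f16: (p3, p9, p11) → 151.1871
  f17: (p3, p4, p19) → 26.9192
  f18: (p3, p9, p4) → 85.2974
  f19: (p0, p17, p19) → 9.3009
  f20: (p7, p6, p12) → 26.6405
  f21: (p7, p17, p6) → 27.3192
  f22: (p16, p12, p19) → 26.7071
  f23: (p16, p7, p12) → 22.7932
  f24: (p16, p0, p19) → 14.1847
  f25: (p16, p0, p17) → 28.0650
  f26: (p16, p7, p17) → 13.9846
Σ area = 1122.669

Check V−E+F: 15 − 39 + 26 = 2.
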